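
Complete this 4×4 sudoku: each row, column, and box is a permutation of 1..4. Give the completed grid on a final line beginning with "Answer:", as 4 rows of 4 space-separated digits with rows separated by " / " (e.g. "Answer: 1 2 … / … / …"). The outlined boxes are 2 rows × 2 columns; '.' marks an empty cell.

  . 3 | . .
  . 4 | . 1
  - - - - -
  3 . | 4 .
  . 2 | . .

Step 1. [r1c3∈{2}] nothing but 2 survives at r1c3 ⇒ r1c3=2.
Step 2. [r4c3∈{1,3}] col 3 places 1 nowhere but r4c3, so r4c3=1.
Step 3. [r4c4∈{3}] only 3 remains possible at r4c4 ⇒ r4c4=3.
Step 4. [r1c4∈{4}] r1c4's peers cover all but 4, so r1c4=4.
Step 5. [r2c3∈{3}] r2c3's peers cover all but 3. So r2c3=3.
Step 6. [r1c1∈{1}] r1c1's peers cover all but 1. So r1c1=1.
Step 7. [r2c1∈{2}] only 2 remains possible at r2c1, so r2c1=2.
Step 8. [r3c4∈{2}] r3c4 has the single candidate 2 ⇒ r3c4=2.
Step 9. [r3c2∈{1}] only 1 remains possible at r3c2. So r3c2=1.
Step 10. [r4c1∈{4}] r4c1's peers cover all but 4. So r4c1=4.

Answer: 1 3 2 4 / 2 4 3 1 / 3 1 4 2 / 4 2 1 3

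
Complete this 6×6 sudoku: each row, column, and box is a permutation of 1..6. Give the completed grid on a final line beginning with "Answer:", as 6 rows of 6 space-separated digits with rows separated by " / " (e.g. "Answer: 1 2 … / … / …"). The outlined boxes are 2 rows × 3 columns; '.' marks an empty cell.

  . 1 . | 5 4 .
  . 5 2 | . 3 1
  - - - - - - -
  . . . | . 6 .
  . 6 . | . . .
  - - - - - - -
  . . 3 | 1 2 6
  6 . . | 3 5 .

Step 1. [r3c2∈{2,3,4}] r3c2 is the only open cell in col 2 admitting 3. So r3c2=3.
Step 2. [r6c6∈{4}] r6c6 is down to just 4 ⇒ r6c6=4.
Step 3. [r5c1∈{4,5}] r5c1 is the only open cell in row 5 admitting 5 ⇒ r5c1=5.
Step 4. [r2c1∈{4}] nothing but 4 survives at r2c1. So r2c1=4.
Step 5. [r1c6∈{2}] only 2 remains possible at r1c6 ⇒ r1c6=2.
Step 6. [r3c6∈{5}] r3c6's peers cover all but 5 ⇒ r3c6=5.
Step 7. [r4c3∈{1,4,5}] r4c3 is the only open cell in row 4 admitting 5, so r4c3=5.
Step 8. [r4c4∈{2,4}] across row 4, 4 lands solely at r4c4. So r4c4=4.
Step 9. [r4c1∈{1,2}] r4c1 is the only open cell in row 4 admitting 2 ⇒ r4c1=2.
Step 10. [r3c3∈{1,4}] in row 3, 4 fits only at r3c3 ⇒ r3c3=4.
Step 11. [r6c3∈{1}] r6c3's peers cover all but 1 ⇒ r6c3=1.
Step 12. [r3c4∈{2}] r3c4's peers cover all but 2. So r3c4=2.
Step 13. [r1c3∈{6}] r1c3 has the single candidate 6 ⇒ r1c3=6.
Step 14. [r5c2∈{4}] only 4 remains possible at r5c2, so r5c2=4.
Step 15. [r6c2∈{2}] r6c2 is down to just 2. So r6c2=2.
Step 16. [r2c4∈{6}] r2c4 has the single candidate 6. So r2c4=6.
Step 17. [r1c1∈{3}] only 3 remains possible at r1c1. So r1c1=3.
Step 18. [r4c6∈{3}] r4c6 is down to just 3 ⇒ r4c6=3.
Step 19. [r3c1∈{1}] nothing but 1 survives at r3c1. So r3c1=1.
Step 20. [r4c5∈{1}] nothing but 1 survives at r4c5, so r4c5=1.

Answer: 3 1 6 5 4 2 / 4 5 2 6 3 1 / 1 3 4 2 6 5 / 2 6 5 4 1 3 / 5 4 3 1 2 6 / 6 2 1 3 5 4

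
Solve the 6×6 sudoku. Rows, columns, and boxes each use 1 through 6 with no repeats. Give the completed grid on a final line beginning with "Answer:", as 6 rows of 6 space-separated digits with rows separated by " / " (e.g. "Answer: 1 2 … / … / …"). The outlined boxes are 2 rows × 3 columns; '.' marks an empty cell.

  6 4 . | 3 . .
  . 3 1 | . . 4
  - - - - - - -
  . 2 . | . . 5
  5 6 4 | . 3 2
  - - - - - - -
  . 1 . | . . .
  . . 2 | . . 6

Step 1. [r1c5∈{1,2,5}] 2 has one home in row 1: r1c5, so r1c5=2.
Step 2. [r6c1∈{3,4}] row 6 places 3 nowhere but r6c1, so r6c1=3.
Step 3. [r4c4∈{1}] r4c4's peers cover all but 1 ⇒ r4c4=1.
Step 4. [r6c2∈{5}] nothing but 5 survives at r6c2, so r6c2=5.
Step 5. [r6c4∈{4}] r6c4 is down to just 4 ⇒ r6c4=4.
Step 6. [r3c4∈{6}] r3c4's peers cover all but 6, so r3c4=6.
Step 7. [r2c4∈{5}] r2c4's peers cover all but 5 ⇒ r2c4=5.
Step 8. [r2c5∈{6}] only 6 remains possible at r2c5 ⇒ r2c5=6.
Step 9. [r5c5∈{5}] nothing but 5 survives at r5c5 ⇒ r5c5=5.
Step 10. [r5c1∈{4}] r5c1's peers cover all but 4 ⇒ r5c1=4.
Step 11. [r3c1∈{1}] nothing but 1 survives at r3c1. So r3c1=1.
Step 12. [r5c4∈{2}] nothing but 2 survives at r5c4, so r5c4=2.
Step 13. [r3c5∈{4}] r3c5 is down to just 4. So r3c5=4.
Step 14. [r6c5∈{1}] r6c5 is down to just 1 ⇒ r6c5=1.
Step 15. [r5c6∈{3}] r5c6 has the single candidate 3. So r5c6=3.
Step 16. [r1c6∈{1}] r1c6's peers cover all but 1. So r1c6=1.
Step 17. [r1c3∈{5}] only 5 remains possible at r1c3. So r1c3=5.
Step 18. [r3c3∈{3}] only 3 remains possible at r3c3, so r3c3=3.
Step 19. [r2c1∈{2}] r2c1 has the single candidate 2. So r2c1=2.
Step 20. [r5c3∈{6}] r5c3 has the single candidate 6 ⇒ r5c3=6.

Answer: 6 4 5 3 2 1 / 2 3 1 5 6 4 / 1 2 3 6 4 5 / 5 6 4 1 3 2 / 4 1 6 2 5 3 / 3 5 2 4 1 6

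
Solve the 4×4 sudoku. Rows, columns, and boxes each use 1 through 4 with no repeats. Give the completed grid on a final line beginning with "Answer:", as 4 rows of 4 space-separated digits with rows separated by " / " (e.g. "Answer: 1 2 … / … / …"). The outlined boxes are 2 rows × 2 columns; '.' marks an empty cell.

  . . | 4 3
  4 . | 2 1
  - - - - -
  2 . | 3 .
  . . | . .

Step 1. [r3c2∈{1,4}] row 3 places 1 nowhere but r3c2, so r3c2=1.
Step 2. [r4c2∈{3,4}] r4c2 is the only open cell in col 2 admitting 4 ⇒ r4c2=4.
Step 3. [r1c1∈{1}] only 1 remains possible at r1c1, so r1c1=1.
Step 4. [r1c2∈{2}] r1c2 has the single candidate 2. So r1c2=2.
Step 5. [r3c4∈{4}] only 4 remains possible at r3c4 ⇒ r3c4=4.
Step 6. [r2c2∈{3}] nothing but 3 survives at r2c2 ⇒ r2c2=3.
Step 7. [r4c3∈{1}] nothing but 1 survives at r4c3 ⇒ r4c3=1.
Step 8. [r4c1∈{3}] r4c1 is down to just 3. So r4c1=3.
Step 9. [r4c4∈{2}] nothing but 2 survives at r4c4 ⇒ r4c4=2.

Answer: 1 2 4 3 / 4 3 2 1 / 2 1 3 4 / 3 4 1 2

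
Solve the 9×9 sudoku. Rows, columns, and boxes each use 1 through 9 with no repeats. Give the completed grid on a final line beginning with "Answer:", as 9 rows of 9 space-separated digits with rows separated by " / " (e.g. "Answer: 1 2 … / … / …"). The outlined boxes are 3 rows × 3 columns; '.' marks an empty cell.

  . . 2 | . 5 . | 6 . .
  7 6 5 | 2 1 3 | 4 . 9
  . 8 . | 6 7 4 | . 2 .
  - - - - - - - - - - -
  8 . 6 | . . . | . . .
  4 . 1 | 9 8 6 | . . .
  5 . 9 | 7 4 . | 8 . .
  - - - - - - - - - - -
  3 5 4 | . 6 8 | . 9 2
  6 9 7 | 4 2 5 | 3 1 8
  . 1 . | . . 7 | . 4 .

Step 1. [r4c4∈{1,3,5}] in col 4, 5 fits only at r4c4, so r4c4=5.
Step 2. [r4c5∈{3}] r4c5's peers cover all but 3, so r4c5=3.
Step 3. [r4c8∈{7}] nothing but 7 survives at r4c8 ⇒ r4c8=7.
Step 4. [r4c2∈{2}] r4c2's peers cover all but 2. So r4c2=2.
Step 5. [r6c2∈{3}] nothing but 3 survives at r6c2. So r6c2=3.
Step 6. [r5c8∈{3,5}] col 8 places 5 nowhere but r5c8 ⇒ r5c8=5.
Step 7. [r4c6∈{1}] r4c6 has the single candidate 1, so r4c6=1.
Step 8. [r3c7∈{1,5}] across col 7, 1 lands solely at r3c7 ⇒ r3c7=1.
Step 9. [r1c8∈{3,8}] r1c8 is the only open cell in col 8 admitting 3. So r1c8=3.
Step 10. [r9c9∈{5,6}] across row 9, 6 lands solely at r9c9 ⇒ r9c9=6.
Step 11. [r3c1∈{9}] only 9 remains possible at r3c1, so r3c1=9.
Step 12. [r1c2∈{4}] r1c2 is down to just 4. So r1c2=4.
Step 13. [r9c4∈{3}] r9c4's peers cover all but 3 ⇒ r9c4=3.
Step 14. [r9c5∈{9}] r9c5's peers cover all but 9 ⇒ r9c5=9.
Step 15. [r4c9∈{4}] r4c9's peers cover all but 4. So r4c9=4.
Step 16. [r6c6∈{2}] nothing but 2 survives at r6c6, so r6c6=2.
Step 17. [r2c8∈{8}] nothing but 8 survives at r2c8 ⇒ r2c8=8.
Step 18. [r7c4∈{1}] only 1 remains possible at r7c4, so r7c4=1.
Step 19. [r6c8∈{6}] r6c8 has the single candidate 6, so r6c8=6.
Step 20. [r5c7∈{2}] r5c7 has the single candidate 2. So r5c7=2.
Step 21. [r5c2∈{7}] only 7 remains possible at r5c2. So r5c2=7.
Step 22. [r1c4∈{8}] nothing but 8 survives at r1c4. So r1c4=8.
Step 23. [r3c9∈{5}] only 5 remains possible at r3c9 ⇒ r3c9=5.
Step 24. [r6c9∈{1}] r6c9 has the single candidate 1 ⇒ r6c9=1.
Step 25. [r1c9∈{7}] r1c9 has the single candidate 7 ⇒ r1c9=7.
Step 26. [r9c1∈{2}] r9c1's peers cover all but 2, so r9c1=2.
Step 27. [r1c6∈{9}] r1c6 is down to just 9 ⇒ r1c6=9.
Step 28. [r5c9∈{3}] r5c9 is down to just 3. So r5c9=3.
Step 29. [r4c7∈{9}] r4c7's peers cover all but 9 ⇒ r4c7=9.
Step 30. [r7c7∈{7}] nothing but 7 survives at r7c7, so r7c7=7.
Step 31. [r9c3∈{8}] only 8 remains possible at r9c3 ⇒ r9c3=8.
Step 32. [r9c7∈{5}] r9c7 is down to just 5 ⇒ r9c7=5.
Step 33. [r1c1∈{1}] only 1 remains possible at r1c1, so r1c1=1.
Step 34. [r3c3∈{3}] only 3 remains possible at r3c3 ⇒ r3c3=3.

Answer: 1 4 2 8 5 9 6 3 7 / 7 6 5 2 1 3 4 8 9 / 9 8 3 6 7 4 1 2 5 / 8 2 6 5 3 1 9 7 4 / 4 7 1 9 8 6 2 5 3 / 5 3 9 7 4 2 8 6 1 / 3 5 4 1 6 8 7 9 2 / 6 9 7 4 2 5 3 1 8 / 2 1 8 3 9 7 5 4 6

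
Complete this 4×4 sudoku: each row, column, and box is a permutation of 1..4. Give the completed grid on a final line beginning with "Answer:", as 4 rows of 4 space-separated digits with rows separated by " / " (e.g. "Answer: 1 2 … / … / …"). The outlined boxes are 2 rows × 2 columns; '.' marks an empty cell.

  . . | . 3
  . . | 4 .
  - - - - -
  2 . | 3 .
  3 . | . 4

Step 1. [r2c1∈{1}] r2c1 is down to just 1, so r2c1=1.
Step 2. [r3c2∈{1,4}] r3c2 is the only open cell in row 3 admitting 4 ⇒ r3c2=4.
Step 3. [r1c3∈{1,2}] across row 1, 1 lands solely at r1c3 ⇒ r1c3=1.
Step 4. [r2c2∈{2,3}] row 2 places 3 nowhere but r2c2 ⇒ r2c2=3.
Step 5. [r1c2∈{2}] r1c2's peers cover all but 2 ⇒ r1c2=2.
Step 6. [r1c1∈{4}] r1c1's peers cover all but 4, so r1c1=4.
Step 7. [r4c3∈{2}] only 2 remains possible at r4c3, so r4c3=2.
Step 8. [r2c4∈{2}] r2c4 is down to just 2, so r2c4=2.
Step 9. [r4c2∈{1}] r4c2 is down to just 1 ⇒ r4c2=1.
Step 10. [r3c4∈{1}] nothing but 1 survives at r3c4, so r3c4=1.

Answer: 4 2 1 3 / 1 3 4 2 / 2 4 3 1 / 3 1 2 4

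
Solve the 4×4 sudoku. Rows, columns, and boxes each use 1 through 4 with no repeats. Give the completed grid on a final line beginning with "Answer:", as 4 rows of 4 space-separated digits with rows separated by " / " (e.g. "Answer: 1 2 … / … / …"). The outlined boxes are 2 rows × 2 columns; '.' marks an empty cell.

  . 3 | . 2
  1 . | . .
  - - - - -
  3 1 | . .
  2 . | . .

Step 1. [r3c4∈{4}] nothing but 4 survives at r3c4, so r3c4=4.
Step 2. [r1c1∈{4}] r1c1 is down to just 4, so r1c1=4.
Step 3. [r2c4∈{3}] r2c4 is down to just 3 ⇒ r2c4=3.
Step 4. [r4c4∈{1}] r4c4's peers cover all but 1 ⇒ r4c4=1.
Step 5. [r1c3∈{1}] r1c3's peers cover all but 1. So r1c3=1.
Step 6. [r4c3∈{3}] r4c3 is down to just 3. So r4c3=3.
Step 7. [r2c3∈{4}] r2c3 has the single candidate 4 ⇒ r2c3=4.
Step 8. [r4c2∈{4}] r4c2 is down to just 4 ⇒ r4c2=4.
Step 9. [r3c3∈{2}] r3c3 is down to just 2, so r3c3=2.
Step 10. [r2c2∈{2}] r2c2 is down to just 2, so r2c2=2.

Answer: 4 3 1 2 / 1 2 4 3 / 3 1 2 4 / 2 4 3 1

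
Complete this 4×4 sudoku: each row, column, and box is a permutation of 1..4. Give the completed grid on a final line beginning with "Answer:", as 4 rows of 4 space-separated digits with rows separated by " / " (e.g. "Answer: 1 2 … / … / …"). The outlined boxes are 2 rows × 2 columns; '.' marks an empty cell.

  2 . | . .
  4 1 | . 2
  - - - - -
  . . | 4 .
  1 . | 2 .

Step 1. [r1c2∈{3}] r1c2 is down to just 3. So r1c2=3.
Step 2. [r3c4∈{1,3}] across row 3, 1 lands solely at r3c4. So r3c4=1.
Step 3. [r4c2∈{4}] r4c2 has the single candidate 4, so r4c2=4.
Step 4. [r1c3∈{1}] r1c3's peers cover all but 1 ⇒ r1c3=1.
Step 5. [r3c1∈{3}] r3c1 has the single candidate 3, so r3c1=3.
Step 6. [r2c3∈{3}] r2c3 has the single candidate 3 ⇒ r2c3=3.
Step 7. [r3c2∈{2}] r3c2's peers cover all but 2. So r3c2=2.
Step 8. [r1c4∈{4}] only 4 remains possible at r1c4, so r1c4=4.
Step 9. [r4c4∈{3}] nothing but 3 survives at r4c4. So r4c4=3.

Answer: 2 3 1 4 / 4 1 3 2 / 3 2 4 1 / 1 4 2 3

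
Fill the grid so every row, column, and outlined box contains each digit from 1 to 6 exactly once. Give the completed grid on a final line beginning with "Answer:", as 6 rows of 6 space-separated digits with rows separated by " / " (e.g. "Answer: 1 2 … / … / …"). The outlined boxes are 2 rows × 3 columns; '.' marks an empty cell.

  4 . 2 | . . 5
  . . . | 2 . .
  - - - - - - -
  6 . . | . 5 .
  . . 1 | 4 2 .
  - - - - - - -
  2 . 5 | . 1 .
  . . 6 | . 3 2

Step 1. [r2c3∈{3}] nothing but 3 survives at r2c3 ⇒ r2c3=3.
Step 2. [r4c1∈{3,5}] col 1 places 3 nowhere but r4c1 ⇒ r4c1=3.
Step 3. [r1c5∈{6}] r1c5 has the single candidate 6. So r1c5=6.
Step 4. [r1c2∈{1}] r1c2's peers cover all but 1 ⇒ r1c2=1.
Step 5. [r5c6∈{4,6}] r5c6 is the only open cell in box 6 admitting 4, so r5c6=4.
Step 6. [r3c4∈{1,3}] 1 has one home in col 4: r3c4, so r3c4=1.
Step 7. [r3c2∈{2,4}] r3c2 is the only open cell in row 3 admitting 2 ⇒ r3c2=2.
Step 8. [r2c1∈{5}] r2c1 is down to just 5, so r2c1=5.
Step 9. [r6c4∈{5}] r6c4 is down to just 5. So r6c4=5.
Step 10. [r2c6∈{1}] nothing but 1 survives at r2c6. So r2c6=1.
Step 11. [r5c4∈{6}] r5c4 has the single candidate 6 ⇒ r5c4=6.
Step 12. [r4c6∈{6}] r4c6's peers cover all but 6 ⇒ r4c6=6.
Step 13. [r6c2∈{4}] r6c2 is down to just 4. So r6c2=4.
Step 14. [r2c5∈{4}] nothing but 4 survives at r2c5, so r2c5=4.
Step 15. [r5c2∈{3}] r5c2's peers cover all but 3 ⇒ r5c2=3.
Step 16. [r1c4∈{3}] only 3 remains possible at r1c4, so r1c4=3.
Step 17. [r3c3∈{4}] r3c3 has the single candidate 4 ⇒ r3c3=4.
Step 18. [r3c6∈{3}] r3c6's peers cover all but 3, so r3c6=3.
Step 19. [r2c2∈{6}] r2c2 has the single candidate 6. So r2c2=6.
Step 20. [r4c2∈{5}] r4c2's peers cover all but 5 ⇒ r4c2=5.
Step 21. [r6c1∈{1}] r6c1 has the single candidate 1 ⇒ r6c1=1.

Answer: 4 1 2 3 6 5 / 5 6 3 2 4 1 / 6 2 4 1 5 3 / 3 5 1 4 2 6 / 2 3 5 6 1 4 / 1 4 6 5 3 2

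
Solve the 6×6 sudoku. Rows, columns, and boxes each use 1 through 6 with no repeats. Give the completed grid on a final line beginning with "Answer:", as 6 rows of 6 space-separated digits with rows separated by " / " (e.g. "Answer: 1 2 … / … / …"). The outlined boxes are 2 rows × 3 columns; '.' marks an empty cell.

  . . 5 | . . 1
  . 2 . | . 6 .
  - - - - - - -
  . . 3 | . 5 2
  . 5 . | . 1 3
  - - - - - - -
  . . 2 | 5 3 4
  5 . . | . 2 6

Step 1. [r4c3∈{4,6}] across col 3, 6 lands solely at r4c3 ⇒ r4c3=6.
Step 2. [r1c5∈{4}] nothing but 4 survives at r1c5, so r1c5=4.
Step 3. [r6c2∈{1,3,4}] r6c2 is the only open cell in row 6 admitting 3. So r6c2=3.
Step 4. [r3c2∈{1,4}] col 2 places 4 nowhere but r3c2 ⇒ r3c2=4.
Step 5. [r2c1∈{1,3,4}] across col 1, 4 lands solely at r2c1 ⇒ r2c1=4.
Step 6. [r5c2∈{1,6}] 1 has one home in col 2: r5c2 ⇒ r5c2=1.
Step 7. [r1c1∈{3,6}] in col 1, 3 fits only at r1c1. So r1c1=3.
Step 8. [r3c4∈{6}] nothing but 6 survives at r3c4. So r3c4=6.
Step 9. [r2c6∈{5}] r2c6 has the single candidate 5. So r2c6=5.
Step 10. [r2c4∈{3}] r2c4 has the single candidate 3 ⇒ r2c4=3.
Step 11. [r6c3∈{4}] r6c3's peers cover all but 4. So r6c3=4.
Step 12. [r2c3∈{1}] nothing but 1 survives at r2c3, so r2c3=1.
Step 13. [r6c4∈{1}] only 1 remains possible at r6c4, so r6c4=1.
Step 14. [r4c1∈{2}] nothing but 2 survives at r4c1, so r4c1=2.
Step 15. [r1c4∈{2}] r1c4's peers cover all but 2 ⇒ r1c4=2.
Step 16. [r3c1∈{1}] r3c1 has the single candidate 1, so r3c1=1.
Step 17. [r1c2∈{6}] only 6 remains possible at r1c2. So r1c2=6.
Step 18. [r4c4∈{4}] r4c4 has the single candidate 4. So r4c4=4.
Step 19. [r5c1∈{6}] only 6 remains possible at r5c1 ⇒ r5c1=6.

Answer: 3 6 5 2 4 1 / 4 2 1 3 6 5 / 1 4 3 6 5 2 / 2 5 6 4 1 3 / 6 1 2 5 3 4 / 5 3 4 1 2 6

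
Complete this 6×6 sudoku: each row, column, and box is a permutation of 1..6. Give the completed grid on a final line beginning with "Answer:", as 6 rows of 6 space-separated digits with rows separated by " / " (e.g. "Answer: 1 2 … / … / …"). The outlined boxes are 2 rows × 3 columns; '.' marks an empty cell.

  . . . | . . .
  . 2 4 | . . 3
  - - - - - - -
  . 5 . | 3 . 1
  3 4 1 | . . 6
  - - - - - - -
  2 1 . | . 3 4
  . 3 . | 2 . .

Step 1. [r1c2∈{6}] r1c2 is down to just 6, so r1c2=6.
Step 2. [r6c6∈{5}] only 5 remains possible at r6c6 ⇒ r6c6=5.
Step 3. [r6c3∈{6}] only 6 remains possible at r6c3 ⇒ r6c3=6.
Step 4. [r2c5∈{1,5,6}] col 5 places 6 nowhere but r2c5. So r2c5=6.
Step 5. [r1c4∈{1,4,5}] col 4 places 4 nowhere but r1c4. So r1c4=4.
Step 6. [r2c4∈{1,5}] col 4 places 1 nowhere but r2c4. So r2c4=1.
Step 7. [r1c5∈{2,5}] 5 has one home in box 2: r1c5. So r1c5=5.
Step 8. [r3c5∈{2,4}] r3c5 is the only open cell in row 3 admitting 4 ⇒ r3c5=4.
Step 9. [r1c6∈{2}] r1c6's peers cover all but 2 ⇒ r1c6=2.
Step 10. [r3c1∈{6}] nothing but 6 survives at r3c1, so r3c1=6.
Step 11. [r6c1∈{4}] r6c1 has the single candidate 4 ⇒ r6c1=4.
Step 12. [r1c1∈{1}] nothing but 1 survives at r1c1. So r1c1=1.
Step 13. [r5c3∈{5}] r5c3's peers cover all but 5, so r5c3=5.
Step 14. [r6c5∈{1}] r6c5 has the single candidate 1. So r6c5=1.
Step 15. [r4c4∈{5}] r4c4 has the single candidate 5 ⇒ r4c4=5.
Step 16. [r3c3∈{2}] r3c3's peers cover all but 2, so r3c3=2.
Step 17. [r5c4∈{6}] r5c4's peers cover all but 6, so r5c4=6.
Step 18. [r4c5∈{2}] r4c5's peers cover all but 2. So r4c5=2.
Step 19. [r1c3∈{3}] r1c3's peers cover all but 3, so r1c3=3.
Step 20. [r2c1∈{5}] r2c1 has the single candidate 5 ⇒ r2c1=5.

Answer: 1 6 3 4 5 2 / 5 2 4 1 6 3 / 6 5 2 3 4 1 / 3 4 1 5 2 6 / 2 1 5 6 3 4 / 4 3 6 2 1 5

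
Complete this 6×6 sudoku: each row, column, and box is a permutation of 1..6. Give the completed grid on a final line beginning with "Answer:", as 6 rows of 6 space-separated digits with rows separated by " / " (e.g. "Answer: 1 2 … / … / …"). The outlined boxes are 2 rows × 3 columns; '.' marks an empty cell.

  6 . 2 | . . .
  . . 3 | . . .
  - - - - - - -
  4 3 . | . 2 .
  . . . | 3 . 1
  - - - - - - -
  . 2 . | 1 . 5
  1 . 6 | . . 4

Step 1. [r2c1∈{5}] r2c1 is down to just 5 ⇒ r2c1=5.
Step 2. [r4c5∈{4,5,6}] 4 has one home in row 4: r4c5 ⇒ r4c5=4.
Step 3. [r1c5∈{1,3,5}] across col 5, 5 lands solely at r1c5, so r1c5=5.
Step 4. [r3c6∈{6}] r3c6 has the single candidate 6. So r3c6=6.
Step 5. [r2c4∈{2,4,6}] r2c4 is the only open cell in col 4 admitting 6 ⇒ r2c4=6.
Step 6. [r4c3∈{5}] r4c3's peers cover all but 5 ⇒ r4c3=5.
Step 7. [r1c2∈{1,4}] in row 1, 1 fits only at r1c2 ⇒ r1c2=1.
Step 8. [r5c5∈{3,6}] r5c5 is the only open cell in row 5 admitting 6 ⇒ r5c5=6.
Step 9. [r5c3∈{4}] r5c3 is down to just 4. So r5c3=4.
Step 10. [r6c4∈{2}] r6c4's peers cover all but 2, so r6c4=2.
Step 11. [r6c2∈{5}] only 5 remains possible at r6c2, so r6c2=5.
Step 12. [r2c5∈{1}] r2c5 has the single candidate 1, so r2c5=1.
Step 13. [r4c1∈{2}] nothing but 2 survives at r4c1 ⇒ r4c1=2.
Step 14. [r1c4∈{4}] r1c4's peers cover all but 4. So r1c4=4.
Step 15. [r4c2∈{6}] r4c2 is down to just 6. So r4c2=6.
Step 16. [r3c3∈{1}] only 1 remains possible at r3c3. So r3c3=1.
Step 17. [r6c5∈{3}] nothing but 3 survives at r6c5. So r6c5=3.
Step 18. [r3c4∈{5}] r3c4 has the single candidate 5. So r3c4=5.
Step 19. [r5c1∈{3}] nothing but 3 survives at r5c1. So r5c1=3.
Step 20. [r1c6∈{3}] r1c6 has the single candidate 3, so r1c6=3.
Step 21. [r2c6∈{2}] r2c6 is down to just 2 ⇒ r2c6=2.
Step 22. [r2c2∈{4}] only 4 remains possible at r2c2, so r2c2=4.

Answer: 6 1 2 4 5 3 / 5 4 3 6 1 2 / 4 3 1 5 2 6 / 2 6 5 3 4 1 / 3 2 4 1 6 5 / 1 5 6 2 3 4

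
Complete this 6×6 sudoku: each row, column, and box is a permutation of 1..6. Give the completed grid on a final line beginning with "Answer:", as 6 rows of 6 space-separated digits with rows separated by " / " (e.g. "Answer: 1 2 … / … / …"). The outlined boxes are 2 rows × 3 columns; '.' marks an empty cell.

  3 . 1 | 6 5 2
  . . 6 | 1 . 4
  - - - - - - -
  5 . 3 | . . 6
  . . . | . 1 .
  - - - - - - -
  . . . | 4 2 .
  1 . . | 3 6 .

Step 1. [r4c1∈{2,4,6}] r4c1 is the only open cell in col 1 admitting 4, so r4c1=4.
Step 2. [r5c3∈{5}] r5c3's peers cover all but 5, so r5c3=5.
Step 3. [r4c3∈{2}] r4c3 is down to just 2, so r4c3=2.
Step 4. [r6c2∈{2,4}] in row 6, 2 fits only at r6c2. So r6c2=2.
Step 5. [r4c6∈{3,5}] r4c6 is the only open cell in row 4 admitting 3 ⇒ r4c6=3.
Step 6. [r5c2∈{3,6}] in row 5, 3 fits only at r5c2. So r5c2=3.
Step 7. [r3c2∈{1}] only 1 remains possible at r3c2 ⇒ r3c2=1.
Step 8. [r3c4∈{2}] r3c4's peers cover all but 2, so r3c4=2.
Step 9. [r1c2∈{4}] nothing but 4 survives at r1c2 ⇒ r1c2=4.
Step 10. [r2c2∈{5}] r2c2 is down to just 5. So r2c2=5.
Step 11. [r4c4∈{5}] nothing but 5 survives at r4c4, so r4c4=5.
Step 12. [r3c5∈{4}] only 4 remains possible at r3c5. So r3c5=4.
Step 13. [r2c5∈{3}] r2c5 is down to just 3, so r2c5=3.
Step 14. [r6c6∈{5}] r6c6 is down to just 5. So r6c6=5.
Step 15. [r6c3∈{4}] only 4 remains possible at r6c3 ⇒ r6c3=4.
Step 16. [r5c1∈{6}] r5c1 is down to just 6 ⇒ r5c1=6.
Step 17. [r5c6∈{1}] r5c6 has the single candidate 1, so r5c6=1.
Step 18. [r2c1∈{2}] r2c1 has the single candidate 2. So r2c1=2.
Step 19. [r4c2∈{6}] r4c2 has the single candidate 6. So r4c2=6.

Answer: 3 4 1 6 5 2 / 2 5 6 1 3 4 / 5 1 3 2 4 6 / 4 6 2 5 1 3 / 6 3 5 4 2 1 / 1 2 4 3 6 5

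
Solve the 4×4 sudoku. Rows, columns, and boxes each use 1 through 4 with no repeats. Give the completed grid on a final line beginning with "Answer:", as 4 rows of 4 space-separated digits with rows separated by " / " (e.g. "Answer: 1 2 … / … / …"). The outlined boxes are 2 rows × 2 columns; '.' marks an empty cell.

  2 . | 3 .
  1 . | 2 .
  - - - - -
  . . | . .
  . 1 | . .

Step 1. [r4c3∈{4}] only 4 remains possible at r4c3 ⇒ r4c3=4.
Step 2. [r1c2∈{4}] r1c2 has the single candidate 4. So r1c2=4.
Step 3. [r4c1∈{3}] r4c1 is down to just 3. So r4c1=3.
Step 4. [r3c4∈{1,2,3}] 3 has one home in row 3: r3c4, so r3c4=3.
Step 5. [r2c2∈{3}] r2c2's peers cover all but 3. So r2c2=3.
Step 6. [r3c2∈{2}] only 2 remains possible at r3c2. So r3c2=2.
Step 7. [r2c4∈{4}] r2c4's peers cover all but 4. So r2c4=4.
Step 8. [r3c1∈{4}] r3c1 is down to just 4 ⇒ r3c1=4.
Step 9. [r4c4∈{2}] r4c4 is down to just 2 ⇒ r4c4=2.
Step 10. [r3c3∈{1}] r3c3 has the single candidate 1. So r3c3=1.
Step 11. [r1c4∈{1}] r1c4 is down to just 1. So r1c4=1.

Answer: 2 4 3 1 / 1 3 2 4 / 4 2 1 3 / 3 1 4 2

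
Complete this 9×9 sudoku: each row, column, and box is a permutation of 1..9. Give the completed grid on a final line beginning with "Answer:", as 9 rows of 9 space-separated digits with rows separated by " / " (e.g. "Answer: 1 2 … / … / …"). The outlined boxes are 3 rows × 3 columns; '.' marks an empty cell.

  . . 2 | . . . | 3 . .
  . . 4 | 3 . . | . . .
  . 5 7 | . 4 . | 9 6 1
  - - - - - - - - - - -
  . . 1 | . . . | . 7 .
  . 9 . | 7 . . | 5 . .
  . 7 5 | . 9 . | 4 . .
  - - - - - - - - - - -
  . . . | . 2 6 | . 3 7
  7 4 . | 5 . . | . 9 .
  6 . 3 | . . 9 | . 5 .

Step 1. [r8c3∈{8}] r8c3 is down to just 8. So r8c3=8.
Step 2. [r4c2∈{2,3,6,8}] across col 2, 3 lands solely at r4c2, so r4c2=3.
Step 3. [r7c2∈{1}] r7c2 is down to just 1. So r7c2=1.
Step 4. [r7c7∈{8}] r7c7 has the single candidate 8 ⇒ r7c7=8.
Step 5. [r9c5∈{1,7,8}] in row 9, 7 fits only at r9c5 ⇒ r9c5=7.
Step 6. [r9c4∈{1,4,8}] r9c4 is the only open cell in row 9 admitting 8, so r9c4=8.
Step 7. [r1c6∈{1,5,7,8}] r1c6 is the only open cell in row 1 admitting 7, so r1c6=7.
Step 8. [r3c4∈{2}] nothing but 2 survives at r3c4, so r3c4=2.
Step 9. [r3c6∈{8}] only 8 remains possible at r3c6. So r3c6=8.
Step 10. [r2c1∈{1,8,9}] in row 2, 9 fits only at r2c1 ⇒ r2c1=9.
Step 11. [r4c9∈{2,6,8,9}] across row 4, 9 lands solely at r4c9 ⇒ r4c9=9.
Step 12. [r1c1∈{1,8}] 1 has one home in col 1: r1c1. So r1c1=1.
Step 13. [r6c4∈{1,6}] in col 4, 1 fits only at r6c4 ⇒ r6c4=1.
Step 14. [r6c9∈{2,3,6,8}] across row 6, 6 lands solely at r6c9, so r6c9=6.
Step 15. [r4c7∈{2}] only 2 remains possible at r4c7, so r4c7=2.
Step 16. [r6c8∈{8}] r6c8 has the single candidate 8 ⇒ r6c8=8.
Step 17. [r6c6∈{2,3}] r6c6 is the only open cell in row 6 admitting 3. So r6c6=3.
Step 18. [r8c6∈{1}] nothing but 1 survives at r8c6 ⇒ r8c6=1.
Step 19. [r2c6∈{5}] r2c6 is down to just 5. So r2c6=5.
Step 20. [r1c5∈{6}] r1c5's peers cover all but 6 ⇒ r1c5=6.
Step 21. [r4c6∈{4}] nothing but 4 survives at r4c6 ⇒ r4c6=4.
Step 22. [r5c5∈{8}] r5c5 is down to just 8, so r5c5=8.
Step 23. [r8c9∈{2}] r8c9 is down to just 2. So r8c9=2.
Step 24. [r2c9∈{8}] nothing but 8 survives at r2c9, so r2c9=8.
Step 25. [r1c8∈{4}] r1c8 has the single candidate 4 ⇒ r1c8=4.
Step 26. [r6c1∈{2}] only 2 remains possible at r6c1 ⇒ r6c1=2.
Step 27. [r1c2∈{8}] r1c2's peers cover all but 8. So r1c2=8.
Step 28. [r5c1∈{4}] r5c1 has the single candidate 4 ⇒ r5c1=4.
Step 29. [r7c4∈{4}] r7c4 is down to just 4. So r7c4=4.
Step 30. [r2c7∈{7}] r2c7 has the single candidate 7 ⇒ r2c7=7.
Step 31. [r9c2∈{2}] r9c2 is down to just 2 ⇒ r9c2=2.
Step 32. [r2c8∈{2}] r2c8 is down to just 2. So r2c8=2.
Step 33. [r4c4∈{6}] r4c4 is down to just 6 ⇒ r4c4=6.
Step 34. [r1c9∈{5}] r1c9 is down to just 5 ⇒ r1c9=5.
Step 35. [r8c5∈{3}] only 3 remains possible at r8c5, so r8c5=3.
Step 36. [r5c9∈{3}] r5c9 has the single candidate 3. So r5c9=3.
Step 37. [r1c4∈{9}] r1c4 has the single candidate 9, so r1c4=9.
Step 38. [r2c2∈{6}] r2c2 has the single candidate 6 ⇒ r2c2=6.
Step 39. [r7c1∈{5}] r7c1's peers cover all but 5. So r7c1=5.
Step 40. [r8c7∈{6}] r8c7 has the single candidate 6. So r8c7=6.
Step 41. [r9c9∈{4}] r9c9 has the single candidate 4. So r9c9=4.
Step 42. [r4c1∈{8}] nothing but 8 survives at r4c1, so r4c1=8.
Step 43. [r5c8∈{1}] r5c8's peers cover all but 1. So r5c8=1.
Step 44. [r2c5∈{1}] r2c5 is down to just 1. So r2c5=1.
Step 45. [r9c7∈{1}] r9c7 is down to just 1, so r9c7=1.
Step 46. [r5c6∈{2}] r5c6 has the single candidate 2. So r5c6=2.
Step 47. [r5c3∈{6}] r5c3 has the single candidate 6 ⇒ r5c3=6.
Step 48. [r3c1∈{3}] nothing but 3 survives at r3c1 ⇒ r3c1=3.
Step 49. [r7c3∈{9}] r7c3 has the single candidate 9, so r7c3=9.
Step 50. [r4c5∈{5}] only 5 remains possible at r4c5 ⇒ r4c5=5.

Answer: 1 8 2 9 6 7 3 4 5 / 9 6 4 3 1 5 7 2 8 / 3 5 7 2 4 8 9 6 1 / 8 3 1 6 5 4 2 7 9 / 4 9 6 7 8 2 5 1 3 / 2 7 5 1 9 3 4 8 6 / 5 1 9 4 2 6 8 3 7 / 7 4 8 5 3 1 6 9 2 / 6 2 3 8 7 9 1 5 4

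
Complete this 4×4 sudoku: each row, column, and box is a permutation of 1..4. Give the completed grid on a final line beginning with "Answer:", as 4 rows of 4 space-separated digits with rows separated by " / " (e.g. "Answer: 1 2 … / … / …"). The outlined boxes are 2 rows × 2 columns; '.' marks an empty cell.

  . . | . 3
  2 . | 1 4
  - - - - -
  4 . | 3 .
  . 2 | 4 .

Step 1. [r3c2∈{1}] nothing but 1 survives at r3c2. So r3c2=1.
Step 2. [r2c2∈{3}] only 3 remains possible at r2c2 ⇒ r2c2=3.
Step 3. [r1c3∈{2}] r1c3's peers cover all but 2, so r1c3=2.
Step 4. [r4c1∈{3}] only 3 remains possible at r4c1 ⇒ r4c1=3.
Step 5. [r4c4∈{1}] r4c4's peers cover all but 1. So r4c4=1.
Step 6. [r1c1∈{1}] r1c1 is down to just 1 ⇒ r1c1=1.
Step 7. [r3c4∈{2}] r3c4 is down to just 2 ⇒ r3c4=2.
Step 8. [r1c2∈{4}] r1c2 is down to just 4. So r1c2=4.

Answer: 1 4 2 3 / 2 3 1 4 / 4 1 3 2 / 3 2 4 1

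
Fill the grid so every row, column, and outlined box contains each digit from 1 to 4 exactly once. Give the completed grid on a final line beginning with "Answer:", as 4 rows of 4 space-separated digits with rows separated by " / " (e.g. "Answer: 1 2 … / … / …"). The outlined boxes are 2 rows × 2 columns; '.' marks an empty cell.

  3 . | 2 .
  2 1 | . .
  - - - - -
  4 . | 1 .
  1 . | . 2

Step 1. [r3c4∈{3}] r3c4 has the single candidate 3. So r3c4=3.
Step 2. [r2c4∈{4}] r2c4 has the single candidate 4. So r2c4=4.
Step 3. [r4c2∈{3}] r4c2's peers cover all but 3 ⇒ r4c2=3.
Step 4. [r2c3∈{3}] only 3 remains possible at r2c3 ⇒ r2c3=3.
Step 5. [r1c4∈{1}] r1c4's peers cover all but 1 ⇒ r1c4=1.
Step 6. [r3c2∈{2}] r3c2 is down to just 2 ⇒ r3c2=2.
Step 7. [r1c2∈{4}] r1c2 is down to just 4 ⇒ r1c2=4.
Step 8. [r4c3∈{4}] only 4 remains possible at r4c3, so r4c3=4.

Answer: 3 4 2 1 / 2 1 3 4 / 4 2 1 3 / 1 3 4 2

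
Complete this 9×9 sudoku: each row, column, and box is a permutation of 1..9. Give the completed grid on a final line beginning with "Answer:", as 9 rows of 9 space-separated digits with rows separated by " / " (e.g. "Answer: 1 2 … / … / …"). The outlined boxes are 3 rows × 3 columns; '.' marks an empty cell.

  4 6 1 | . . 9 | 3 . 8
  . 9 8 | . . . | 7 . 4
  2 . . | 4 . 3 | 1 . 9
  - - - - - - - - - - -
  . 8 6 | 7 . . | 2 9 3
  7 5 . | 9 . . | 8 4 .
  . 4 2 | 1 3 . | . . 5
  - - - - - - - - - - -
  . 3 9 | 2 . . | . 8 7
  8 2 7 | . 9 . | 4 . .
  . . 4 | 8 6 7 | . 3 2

Step 1. [r1c4∈{5}] r1c4's peers cover all but 5, so r1c4=5.
Step 2. [r6c7∈{6}] r6c7 has the single candidate 6. So r6c7=6.
Step 3. [r7c7∈{5}] r7c7's peers cover all but 5. So r7c7=5.
Step 4. [r8c8∈{1,6}] across col 8, 1 lands solely at r8c8. So r8c8=1.
Step 5. [r5c5∈{2}] r5c5's peers cover all but 2, so r5c5=2.
Step 6. [r2c6∈{1,2,6}] across col 6, 2 lands solely at r2c6. So r2c6=2.
Step 7. [r7c6∈{1,4}] r7c6 is the only open cell in col 6 admitting 1, so r7c6=1.
Step 8. [r9c1∈{1,5}] 5 has one home in row 9: r9c1 ⇒ r9c1=5.
Step 9. [r4c5∈{4,5}] r4c5 is the only open cell in col 5 admitting 5 ⇒ r4c5=5.
Step 10. [r3c8∈{5,6}] across row 3, 6 lands solely at r3c8, so r3c8=6.
Step 11. [r3c5∈{7,8}] r3c5 is the only open cell in row 3 admitting 8. So r3c5=8.
Step 12. [r2c1∈{3}] nothing but 3 survives at r2c1 ⇒ r2c1=3.
Step 13. [r1c8∈{2}] r1c8's peers cover all but 2, so r1c8=2.
Step 14. [r2c4∈{6}] nothing but 6 survives at r2c4, so r2c4=6.
Step 15. [r8c6∈{5}] only 5 remains possible at r8c6, so r8c6=5.
Step 16. [r6c6∈{8}] r6c6 has the single candidate 8 ⇒ r6c6=8.
Step 17. [r6c8∈{7}] r6c8's peers cover all but 7 ⇒ r6c8=7.
Step 18. [r7c1∈{6}] r7c1 has the single candidate 6 ⇒ r7c1=6.
Step 19. [r4c6∈{4}] nothing but 4 survives at r4c6 ⇒ r4c6=4.
Step 20. [r9c2∈{1}] nothing but 1 survives at r9c2. So r9c2=1.
Step 21. [r1c5∈{7}] r1c5's peers cover all but 7. So r1c5=7.
Step 22. [r5c9∈{1}] r5c9's peers cover all but 1 ⇒ r5c9=1.
Step 23. [r9c7∈{9}] only 9 remains possible at r9c7. So r9c7=9.
Step 24. [r4c1∈{1}] r4c1 has the single candidate 1, so r4c1=1.
Step 25. [r7c5∈{4}] r7c5 is down to just 4, so r7c5=4.
Step 26. [r8c9∈{6}] r8c9 is down to just 6. So r8c9=6.
Step 27. [r5c6∈{6}] r5c6 is down to just 6, so r5c6=6.
Step 28. [r8c4∈{3}] nothing but 3 survives at r8c4, so r8c4=3.
Step 29. [r6c1∈{9}] r6c1 is down to just 9, so r6c1=9.
Step 30. [r3c3∈{5}] r3c3 has the single candidate 5. So r3c3=5.
Step 31. [r2c5∈{1}] nothing but 1 survives at r2c5 ⇒ r2c5=1.
Step 32. [r5c3∈{3}] only 3 remains possible at r5c3. So r5c3=3.
Step 33. [r3c2∈{7}] r3c2 is down to just 7. So r3c2=7.
Step 34. [r2c8∈{5}] only 5 remains possible at r2c8, so r2c8=5.

Answer: 4 6 1 5 7 9 3 2 8 / 3 9 8 6 1 2 7 5 4 / 2 7 5 4 8 3 1 6 9 / 1 8 6 7 5 4 2 9 3 / 7 5 3 9 2 6 8 4 1 / 9 4 2 1 3 8 6 7 5 / 6 3 9 2 4 1 5 8 7 / 8 2 7 3 9 5 4 1 6 / 5 1 4 8 6 7 9 3 2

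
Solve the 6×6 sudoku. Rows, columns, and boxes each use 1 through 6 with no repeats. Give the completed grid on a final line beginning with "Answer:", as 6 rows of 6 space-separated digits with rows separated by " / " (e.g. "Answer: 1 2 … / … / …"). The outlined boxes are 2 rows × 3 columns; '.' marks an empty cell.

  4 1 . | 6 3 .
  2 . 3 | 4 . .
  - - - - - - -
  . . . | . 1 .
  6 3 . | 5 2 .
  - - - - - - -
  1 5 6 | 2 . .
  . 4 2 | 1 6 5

Step 1. [r4c6∈{4}] only 4 remains possible at r4c6 ⇒ r4c6=4.
Step 2. [r3c4∈{3}] r3c4 has the single candidate 3, so r3c4=3.
Step 3. [r3c1∈{5}] r3c1 has the single candidate 5. So r3c1=5.
Step 4. [r2c6∈{1}] only 1 remains possible at r2c6 ⇒ r2c6=1.
Step 5. [r3c2∈{2}] only 2 remains possible at r3c2, so r3c2=2.
Step 6. [r3c3∈{4}] nothing but 4 survives at r3c3 ⇒ r3c3=4.
Step 7. [r1c6∈{2}] r1c6 has the single candidate 2 ⇒ r1c6=2.
Step 8. [r6c1∈{3}] r6c1's peers cover all but 3. So r6c1=3.
Step 9. [r2c2∈{6}] nothing but 6 survives at r2c2 ⇒ r2c2=6.
Step 10. [r1c3∈{5}] nothing but 5 survives at r1c3 ⇒ r1c3=5.
Step 11. [r5c5∈{4}] r5c5 is down to just 4, so r5c5=4.
Step 12. [r5c6∈{3}] only 3 remains possible at r5c6 ⇒ r5c6=3.
Step 13. [r2c5∈{5}] r2c5's peers cover all but 5. So r2c5=5.
Step 14. [r3c6∈{6}] r3c6 is down to just 6. So r3c6=6.
Step 15. [r4c3∈{1}] r4c3 is down to just 1, so r4c3=1.

Answer: 4 1 5 6 3 2 / 2 6 3 4 5 1 / 5 2 4 3 1 6 / 6 3 1 5 2 4 / 1 5 6 2 4 3 / 3 4 2 1 6 5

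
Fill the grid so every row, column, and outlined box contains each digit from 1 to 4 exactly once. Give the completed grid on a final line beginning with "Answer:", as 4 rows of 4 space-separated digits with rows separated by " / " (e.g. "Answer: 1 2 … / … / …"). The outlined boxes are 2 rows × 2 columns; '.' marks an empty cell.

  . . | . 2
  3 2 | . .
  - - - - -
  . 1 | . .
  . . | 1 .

Step 1. [r3c3∈{2,3,4}] col 3 places 2 nowhere but r3c3, so r3c3=2.
Step 2. [r3c1∈{4}] nothing but 4 survives at r3c1. So r3c1=4.
Step 3. [r2c3∈{4}] r2c3's peers cover all but 4 ⇒ r2c3=4.
Step 4. [r4c4∈{3,4}] across row 4, 4 lands solely at r4c4 ⇒ r4c4=4.
Step 5. [r1c3∈{3}] r1c3 has the single candidate 3, so r1c3=3.
Step 6. [r4c1∈{2}] only 2 remains possible at r4c1 ⇒ r4c1=2.
Step 7. [r3c4∈{3}] only 3 remains possible at r3c4, so r3c4=3.
Step 8. [r4c2∈{3}] r4c2's peers cover all but 3. So r4c2=3.
Step 9. [r1c1∈{1}] r1c1 has the single candidate 1 ⇒ r1c1=1.
Step 10. [r2c4∈{1}] r2c4 has the single candidate 1, so r2c4=1.
Step 11. [r1c2∈{4}] only 4 remains possible at r1c2 ⇒ r1c2=4.

Answer: 1 4 3 2 / 3 2 4 1 / 4 1 2 3 / 2 3 1 4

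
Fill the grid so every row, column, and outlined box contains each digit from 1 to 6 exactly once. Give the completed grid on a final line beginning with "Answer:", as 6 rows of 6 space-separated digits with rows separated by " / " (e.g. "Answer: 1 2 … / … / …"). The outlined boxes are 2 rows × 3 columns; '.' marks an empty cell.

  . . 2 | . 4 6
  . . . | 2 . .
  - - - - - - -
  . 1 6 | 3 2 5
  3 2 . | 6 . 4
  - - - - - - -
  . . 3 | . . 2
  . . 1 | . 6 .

Step 1. [r2c5∈{1,3,5}] in col 5, 3 fits only at r2c5 ⇒ r2c5=3.
Step 2. [r5c5∈{1,5}] 5 has one home in col 5: r5c5 ⇒ r5c5=5.
Step 3. [r2c3∈{4,5}] col 3 places 4 nowhere but r2c3 ⇒ r2c3=4.
Step 4. [r1c4∈{1,5}] 5 has one home in col 4: r1c4, so r1c4=5.
Step 5. [r6c4∈{4}] only 4 remains possible at r6c4, so r6c4=4.
Step 6. [r6c2∈{5}] r6c2 has the single candidate 5. So r6c2=5.
Step 7. [r2c2∈{6}] r2c2 is down to just 6. So r2c2=6.
Step 8. [r1c1∈{1}] r1c1's peers cover all but 1, so r1c1=1.
Step 9. [r5c1∈{4,6}] across row 5, 6 lands solely at r5c1. So r5c1=6.
Step 10. [r2c6∈{1}] r2c6 has the single candidate 1. So r2c6=1.
Step 11. [r5c4∈{1}] r5c4 is down to just 1. So r5c4=1.
Step 12. [r1c2∈{3}] r1c2 has the single candidate 3 ⇒ r1c2=3.
Step 13. [r4c5∈{1}] r4c5 is down to just 1. So r4c5=1.
Step 14. [r5c2∈{4}] only 4 remains possible at r5c2 ⇒ r5c2=4.
Step 15. [r4c3∈{5}] r4c3 is down to just 5, so r4c3=5.
Step 16. [r6c6∈{3}] r6c6's peers cover all but 3 ⇒ r6c6=3.
Step 17. [r2c1∈{5}] nothing but 5 survives at r2c1, so r2c1=5.
Step 18. [r3c1∈{4}] r3c1 has the single candidate 4, so r3c1=4.
Step 19. [r6c1∈{2}] r6c1 has the single candidate 2 ⇒ r6c1=2.

Answer: 1 3 2 5 4 6 / 5 6 4 2 3 1 / 4 1 6 3 2 5 / 3 2 5 6 1 4 / 6 4 3 1 5 2 / 2 5 1 4 6 3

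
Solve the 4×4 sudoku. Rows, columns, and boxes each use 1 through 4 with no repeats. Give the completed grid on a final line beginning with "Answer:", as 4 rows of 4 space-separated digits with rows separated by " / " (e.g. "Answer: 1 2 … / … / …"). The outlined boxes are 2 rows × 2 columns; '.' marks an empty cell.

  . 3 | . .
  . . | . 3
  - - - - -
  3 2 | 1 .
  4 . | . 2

Step 1. [r1c4∈{1,4}] in col 4, 1 fits only at r1c4. So r1c4=1.
Step 2. [r2c1∈{1,2}] r2c1 is the only open cell in col 1 admitting 1, so r2c1=1.
Step 3. [r2c3∈{2,4}] 2 has one home in row 2: r2c3 ⇒ r2c3=2.
Step 4. [r1c3∈{4}] r1c3 has the single candidate 4 ⇒ r1c3=4.
Step 5. [r1c1∈{2}] nothing but 2 survives at r1c1. So r1c1=2.
Step 6. [r4c3∈{3}] only 3 remains possible at r4c3, so r4c3=3.
Step 7. [r3c4∈{4}] r3c4 is down to just 4 ⇒ r3c4=4.
Step 8. [r4c2∈{1}] only 1 remains possible at r4c2 ⇒ r4c2=1.
Step 9. [r2c2∈{4}] only 4 remains possible at r2c2. So r2c2=4.

Answer: 2 3 4 1 / 1 4 2 3 / 3 2 1 4 / 4 1 3 2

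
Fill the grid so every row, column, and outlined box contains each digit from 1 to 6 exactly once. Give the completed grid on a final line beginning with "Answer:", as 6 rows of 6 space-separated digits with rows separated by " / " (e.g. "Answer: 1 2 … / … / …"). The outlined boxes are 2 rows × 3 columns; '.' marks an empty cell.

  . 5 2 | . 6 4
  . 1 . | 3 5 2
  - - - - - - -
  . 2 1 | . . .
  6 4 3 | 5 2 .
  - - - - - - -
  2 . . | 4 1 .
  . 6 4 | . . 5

Step 1. [r6c5∈{3}] only 3 remains possible at r6c5. So r6c5=3.
Step 2. [r5c6∈{6}] only 6 remains possible at r5c6, so r5c6=6.
Step 3. [r6c4∈{2}] only 2 remains possible at r6c4. So r6c4=2.
Step 4. [r6c1∈{1}] only 1 remains possible at r6c1. So r6c1=1.
Step 5. [r3c6∈{3}] nothing but 3 survives at r3c6 ⇒ r3c6=3.
Step 6. [r5c3∈{5}] nothing but 5 survives at r5c3, so r5c3=5.
Step 7. [r3c1∈{5}] r3c1 is down to just 5 ⇒ r3c1=5.
Step 8. [r1c1∈{3}] only 3 remains possible at r1c1 ⇒ r1c1=3.
Step 9. [r3c4∈{6}] only 6 remains possible at r3c4. So r3c4=6.
Step 10. [r4c6∈{1}] r4c6 is down to just 1 ⇒ r4c6=1.
Step 11. [r3c5∈{4}] r3c5's peers cover all but 4. So r3c5=4.
Step 12. [r1c4∈{1}] nothing but 1 survives at r1c4 ⇒ r1c4=1.
Step 13. [r2c1∈{4}] only 4 remains possible at r2c1 ⇒ r2c1=4.
Step 14. [r5c2∈{3}] r5c2 is down to just 3. So r5c2=3.
Step 15. [r2c3∈{6}] r2c3's peers cover all but 6. So r2c3=6.

Answer: 3 5 2 1 6 4 / 4 1 6 3 5 2 / 5 2 1 6 4 3 / 6 4 3 5 2 1 / 2 3 5 4 1 6 / 1 6 4 2 3 5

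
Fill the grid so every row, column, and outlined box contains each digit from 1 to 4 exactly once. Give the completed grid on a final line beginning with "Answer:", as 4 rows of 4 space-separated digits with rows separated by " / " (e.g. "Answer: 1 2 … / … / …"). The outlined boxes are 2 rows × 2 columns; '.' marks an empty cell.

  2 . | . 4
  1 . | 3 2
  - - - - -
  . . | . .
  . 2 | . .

Step 1. [r3c2∈{1,3,4}] col 2 places 1 nowhere but r3c2. So r3c2=1.
Step 2. [r3c4∈{3}] nothing but 3 survives at r3c4, so r3c4=3.
Step 3. [r3c1∈{4}] nothing but 4 survives at r3c1 ⇒ r3c1=4.
Step 4. [r1c3∈{1}] r1c3's peers cover all but 1, so r1c3=1.
Step 5. [r3c3∈{2}] r3c3 has the single candidate 2. So r3c3=2.
Step 6. [r4c4∈{1}] r4c4's peers cover all but 1 ⇒ r4c4=1.
Step 7. [r2c2∈{4}] only 4 remains possible at r2c2, so r2c2=4.
Step 8. [r1c2∈{3}] only 3 remains possible at r1c2. So r1c2=3.
Step 9. [r4c3∈{4}] only 4 remains possible at r4c3 ⇒ r4c3=4.
Step 10. [r4c1∈{3}] r4c1's peers cover all but 3 ⇒ r4c1=3.

Answer: 2 3 1 4 / 1 4 3 2 / 4 1 2 3 / 3 2 4 1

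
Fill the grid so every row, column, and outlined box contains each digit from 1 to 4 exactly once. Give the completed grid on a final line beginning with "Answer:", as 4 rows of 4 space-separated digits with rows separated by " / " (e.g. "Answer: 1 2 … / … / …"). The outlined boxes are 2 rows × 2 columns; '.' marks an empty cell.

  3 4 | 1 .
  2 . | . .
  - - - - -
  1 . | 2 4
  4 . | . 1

Step 1. [r4c3∈{3}] only 3 remains possible at r4c3 ⇒ r4c3=3.
Step 2. [r3c2∈{3}] only 3 remains possible at r3c2, so r3c2=3.
Step 3. [r1c4∈{2}] nothing but 2 survives at r1c4 ⇒ r1c4=2.
Step 4. [r2c2∈{1}] only 1 remains possible at r2c2, so r2c2=1.
Step 5. [r2c3∈{4}] only 4 remains possible at r2c3 ⇒ r2c3=4.
Step 6. [r4c2∈{2}] only 2 remains possible at r4c2. So r4c2=2.
Step 7. [r2c4∈{3}] r2c4's peers cover all but 3, so r2c4=3.

Answer: 3 4 1 2 / 2 1 4 3 / 1 3 2 4 / 4 2 3 1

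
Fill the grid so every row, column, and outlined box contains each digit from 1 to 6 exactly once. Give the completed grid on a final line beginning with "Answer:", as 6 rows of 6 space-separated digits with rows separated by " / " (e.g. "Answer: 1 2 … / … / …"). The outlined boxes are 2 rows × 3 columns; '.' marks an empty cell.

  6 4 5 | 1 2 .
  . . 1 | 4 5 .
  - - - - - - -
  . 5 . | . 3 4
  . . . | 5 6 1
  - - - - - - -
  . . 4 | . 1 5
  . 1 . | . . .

Step 1. [r6c6∈{2,3,6}] r6c6 is the only open cell in col 6 admitting 2 ⇒ r6c6=2.
Step 2. [r5c2∈{2,3,6}] in col 2, 6 fits only at r5c2, so r5c2=6.
Step 3. [r5c1∈{2,3}] row 5 places 2 nowhere but r5c1. So r5c1=2.
Step 4. [r2c1∈{3}] r2c1's peers cover all but 3. So r2c1=3.
Step 5. [r6c3∈{3}] r6c3 is down to just 3, so r6c3=3.
Step 6. [r4c3∈{2}] r4c3 has the single candidate 2. So r4c3=2.
Step 7. [r3c4∈{2}] r3c4 has the single candidate 2 ⇒ r3c4=2.
Step 8. [r6c5∈{4}] r6c5 has the single candidate 4, so r6c5=4.
Step 9. [r4c2∈{3}] nothing but 3 survives at r4c2 ⇒ r4c2=3.
Step 10. [r6c1∈{5}] r6c1 is down to just 5 ⇒ r6c1=5.
Step 11. [r3c1∈{1}] r3c1's peers cover all but 1. So r3c1=1.
Step 12. [r1c6∈{3}] r1c6's peers cover all but 3. So r1c6=3.
Step 13. [r4c1∈{4}] r4c1 has the single candidate 4. So r4c1=4.
Step 14. [r5c4∈{3}] nothing but 3 survives at r5c4. So r5c4=3.
Step 15. [r3c3∈{6}] nothing but 6 survives at r3c3 ⇒ r3c3=6.
Step 16. [r6c4∈{6}] r6c4 is down to just 6 ⇒ r6c4=6.
Step 17. [r2c2∈{2}] nothing but 2 survives at r2c2, so r2c2=2.
Step 18. [r2c6∈{6}] r2c6 is down to just 6 ⇒ r2c6=6.

Answer: 6 4 5 1 2 3 / 3 2 1 4 5 6 / 1 5 6 2 3 4 / 4 3 2 5 6 1 / 2 6 4 3 1 5 / 5 1 3 6 4 2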